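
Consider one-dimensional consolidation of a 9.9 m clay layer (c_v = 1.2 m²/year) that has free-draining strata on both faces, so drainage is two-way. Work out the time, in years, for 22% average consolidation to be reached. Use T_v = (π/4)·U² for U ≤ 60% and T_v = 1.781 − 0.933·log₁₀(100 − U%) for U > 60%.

t ≈ 0.776 years

Drainage path length: H_d = H/2 = 4.95 m (double drainage).
U ≤ 60%: T_v = (π/4)·U² = (π/4)×0.22² = 0.038013.
t = T_v·H_d²/c_v = 0.038013×4.95²/1.2 = 0.7762 years.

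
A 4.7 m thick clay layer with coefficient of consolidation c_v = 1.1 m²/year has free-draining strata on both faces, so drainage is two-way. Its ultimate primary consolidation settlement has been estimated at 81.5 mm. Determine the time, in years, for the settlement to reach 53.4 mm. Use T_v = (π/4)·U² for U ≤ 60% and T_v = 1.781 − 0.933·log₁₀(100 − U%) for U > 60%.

Drainage path length: H_d = H/2 = 2.35 m (double drainage).
U = S(t)/S_ult = 53.4/81.5 = 0.6552.
U > 60%: T_v = 1.781 − 0.933·log₁₀(100 − 65.521) = 0.34647.
t = T_v·H_d²/c_v = 0.34647×2.35²/1.1 = 1.739 years.

t ≈ 1.74 years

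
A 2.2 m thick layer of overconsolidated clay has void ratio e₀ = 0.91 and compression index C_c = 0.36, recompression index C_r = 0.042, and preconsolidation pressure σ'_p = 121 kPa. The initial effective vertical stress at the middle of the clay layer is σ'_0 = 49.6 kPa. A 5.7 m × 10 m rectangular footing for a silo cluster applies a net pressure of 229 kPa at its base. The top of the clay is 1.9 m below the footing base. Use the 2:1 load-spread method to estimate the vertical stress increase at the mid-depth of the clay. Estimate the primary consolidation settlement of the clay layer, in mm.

S_c ≈ 74.6 mm

Mid-depth of clay below the footing base: z = 1.9 + 2.2/2 = 3 m.
Stress increase at mid-clay by the 2:1 spreading method:
Δσ = qBL/((B+z)(L+z)) = 229×5.7×10/((5.7+3)(10+3)) = 115.41 kPa
Final effective stress: σ'_f = 49.6 + 115.41 = 165.01 kPa.
σ'_f = 165.01 > σ'_p = 121 kPa, so the stress path crosses the preconsolidation pressure — recompression up to σ'_p, then virgin compression beyond:
S_c = H/(1+e₀)·[C_r·log₁₀(σ'_p/σ'_0) + C_c·log₁₀(σ'_f/σ'_p)]
    = 2.2/1.91 × [0.042×log₁₀(121/49.6) + 0.36×log₁₀(165.01/121)]
    = 1.1518 × [0.016267 + 0.048501] = 0.0746 m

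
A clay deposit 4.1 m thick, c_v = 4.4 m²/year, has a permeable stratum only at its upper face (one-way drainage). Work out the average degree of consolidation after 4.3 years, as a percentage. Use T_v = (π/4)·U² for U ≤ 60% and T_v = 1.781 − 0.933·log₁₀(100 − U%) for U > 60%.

Drainage path length: H_d = H = 4.1 m (single drainage).
T_v = c_v·t/H_d² = 4.4×4.3/4.1² = 1.1255.
T_v = 1.1255 corresponds to the U > 60% branch:
U = 1 − 10^((1.781 − T_v)/0.933)/100 = 0.9496

U ≈ 95 %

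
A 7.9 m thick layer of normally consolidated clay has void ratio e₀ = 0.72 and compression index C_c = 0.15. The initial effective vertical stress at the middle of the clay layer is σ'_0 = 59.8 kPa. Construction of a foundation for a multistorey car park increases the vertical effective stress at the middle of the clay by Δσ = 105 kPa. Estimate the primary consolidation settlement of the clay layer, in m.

S_c ≈ 0.303 m

Final effective stress: σ'_f = σ'_0 + Δσ = 59.8 + 105 = 164.8 kPa.
Normally consolidated clay, so the full stress increment lies on the virgin compression line:
S_c = C_c·H/(1+e₀)·log₁₀(σ'_f/σ'_0) = 0.15×7.9/(1+0.72)×log₁₀(164.8/59.8)
    = 0.68895 × 0.44026 = 0.3033 m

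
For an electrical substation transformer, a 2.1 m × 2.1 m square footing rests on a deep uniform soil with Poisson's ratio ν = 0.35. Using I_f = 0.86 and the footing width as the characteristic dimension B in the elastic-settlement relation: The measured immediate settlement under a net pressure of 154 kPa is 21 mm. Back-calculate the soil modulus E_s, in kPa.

S_e = q·B·(1−ν²)/E_s · I_f  ⇒  E_s = q·B·(1−ν²)·I_f / S_e.
E_s = 154 × 2.1 × 0.8775 × 0.86 / 0.021 = 11620 kPa

E_s ≈ 11600 kPa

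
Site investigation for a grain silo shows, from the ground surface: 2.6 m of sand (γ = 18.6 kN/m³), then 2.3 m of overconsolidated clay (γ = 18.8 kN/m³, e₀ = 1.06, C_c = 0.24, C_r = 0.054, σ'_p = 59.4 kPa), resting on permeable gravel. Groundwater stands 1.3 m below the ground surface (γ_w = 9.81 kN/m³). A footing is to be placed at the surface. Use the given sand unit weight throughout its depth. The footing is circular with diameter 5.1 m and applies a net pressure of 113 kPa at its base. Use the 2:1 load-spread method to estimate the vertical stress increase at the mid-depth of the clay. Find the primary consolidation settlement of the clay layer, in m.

S_c ≈ 0.0463 m

Mid-depth of clay below the ground surface: z = 2.6 + 2.3/2 = 3.75 m.
Total vertical stress at mid-clay: σ_v = 18.6×2.6 + 18.8×1.15 = 69.98 kPa.
Pore pressure: u = 9.81×(3.75 − 1.3) = 24.035 kPa.
Initial effective stress: σ'_0 = σ_v − u = 69.98 − 24.035 = 45.945 kPa.
Stress increase at mid-clay by the 2:1 spreading method:
Δσ ≈ qD²/(D+z)² = 113×5.1²/(5.1+3.75)² = 37.526 kPa
Final effective stress: σ'_f = 45.945 + 37.526 = 83.471 kPa.
σ'_f = 83.471 > σ'_p = 59.4 kPa, so the stress path crosses the preconsolidation pressure — recompression up to σ'_p, then virgin compression beyond:
S_c = H/(1+e₀)·[C_r·log₁₀(σ'_p/σ'_0) + C_c·log₁₀(σ'_f/σ'_p)]
    = 2.3/2.06 × [0.054×log₁₀(59.4/45.945) + 0.24×log₁₀(83.471/59.4)]
    = 1.1165 × [0.0060236 + 0.03546] = 0.04632 m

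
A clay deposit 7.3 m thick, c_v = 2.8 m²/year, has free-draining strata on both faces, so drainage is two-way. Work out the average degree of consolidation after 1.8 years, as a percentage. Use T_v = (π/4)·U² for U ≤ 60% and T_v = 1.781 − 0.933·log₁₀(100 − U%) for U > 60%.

U ≈ 68.1 %

Drainage path length: H_d = H/2 = 3.65 m (double drainage).
T_v = c_v·t/H_d² = 2.8×1.8/3.65² = 0.37831.
T_v = 0.37831 corresponds to the U > 60% branch:
U = 1 − 10^((1.781 − T_v)/0.933)/100 = 0.6813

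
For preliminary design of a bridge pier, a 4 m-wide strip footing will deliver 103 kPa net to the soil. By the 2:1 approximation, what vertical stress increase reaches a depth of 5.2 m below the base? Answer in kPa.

Δσ_z ≈ 44.8 kPa

By the 2:1 method the load spreads at 1 horizontal : 2 vertical, so at depth z the loaded area has grown by z in each plan dimension:
Δσ = qB/(B+z) = 103×4/(4+5.2) = 44.783 kPa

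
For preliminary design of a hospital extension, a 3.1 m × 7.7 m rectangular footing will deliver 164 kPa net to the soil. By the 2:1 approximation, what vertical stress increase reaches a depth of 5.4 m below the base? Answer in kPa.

Δσ_z ≈ 35.2 kPa

By the 2:1 method the load spreads at 1 horizontal : 2 vertical, so at depth z the loaded area has grown by z in each plan dimension:
Δσ = qBL/((B+z)(L+z)) = 164×3.1×7.7/((3.1+5.4)(7.7+5.4)) = 35.157 kPa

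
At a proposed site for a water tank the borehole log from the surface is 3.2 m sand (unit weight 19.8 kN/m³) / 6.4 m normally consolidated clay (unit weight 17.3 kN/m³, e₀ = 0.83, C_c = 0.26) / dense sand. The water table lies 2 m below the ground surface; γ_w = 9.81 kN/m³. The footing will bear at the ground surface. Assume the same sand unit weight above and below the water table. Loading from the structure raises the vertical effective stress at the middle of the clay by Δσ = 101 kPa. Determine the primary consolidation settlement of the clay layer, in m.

S_c ≈ 0.335 m

Mid-depth of clay below the ground surface: z = 3.2 + 6.4/2 = 6.4 m.
Total vertical stress at mid-clay: σ_v = 19.8×3.2 + 17.3×3.2 = 118.72 kPa.
Pore pressure: u = 9.81×(6.4 − 2) = 43.164 kPa.
Initial effective stress: σ'_0 = σ_v − u = 118.72 − 43.164 = 75.556 kPa.
Final effective stress: σ'_f = σ'_0 + Δσ = 75.556 + 101 = 176.56 kPa.
Normally consolidated clay, so the full stress increment lies on the virgin compression line:
S_c = C_c·H/(1+e₀)·log₁₀(σ'_f/σ'_0) = 0.26×6.4/(1+0.83)×log₁₀(176.56/75.556)
    = 0.90929 × 0.36862 = 0.3352 m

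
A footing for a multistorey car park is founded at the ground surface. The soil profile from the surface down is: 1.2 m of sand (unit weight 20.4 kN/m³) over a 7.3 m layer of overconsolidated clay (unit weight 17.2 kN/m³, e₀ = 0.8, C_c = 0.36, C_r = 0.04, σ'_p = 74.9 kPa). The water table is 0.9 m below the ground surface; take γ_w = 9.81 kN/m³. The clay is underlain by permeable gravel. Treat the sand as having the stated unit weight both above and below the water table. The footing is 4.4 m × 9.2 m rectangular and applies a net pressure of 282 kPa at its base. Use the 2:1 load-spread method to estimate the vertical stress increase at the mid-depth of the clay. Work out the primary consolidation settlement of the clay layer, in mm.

S_c ≈ 410 mm

Mid-depth of clay below the ground surface: z = 1.2 + 7.3/2 = 4.85 m.
Total vertical stress at mid-clay: σ_v = 20.4×1.2 + 17.2×3.65 = 87.26 kPa.
Pore pressure: u = 9.81×(4.85 − 0.9) = 38.75 kPa.
Initial effective stress: σ'_0 = σ_v − u = 87.26 − 38.75 = 48.51 kPa.
Stress increase at mid-clay by the 2:1 spreading method:
Δσ = qBL/((B+z)(L+z)) = 282×4.4×9.2/((4.4+4.85)(9.2+4.85)) = 87.836 kPa
Final effective stress: σ'_f = 48.51 + 87.836 = 136.35 kPa.
σ'_f = 136.35 > σ'_p = 74.9 kPa, so the stress path crosses the preconsolidation pressure — recompression up to σ'_p, then virgin compression beyond:
S_c = H/(1+e₀)·[C_r·log₁₀(σ'_p/σ'_0) + C_c·log₁₀(σ'_f/σ'_p)]
    = 7.3/1.8 × [0.04×log₁₀(74.9/48.51) + 0.36×log₁₀(136.35/74.9)]
    = 4.0556 × [0.007546 + 0.093662] = 0.4105 m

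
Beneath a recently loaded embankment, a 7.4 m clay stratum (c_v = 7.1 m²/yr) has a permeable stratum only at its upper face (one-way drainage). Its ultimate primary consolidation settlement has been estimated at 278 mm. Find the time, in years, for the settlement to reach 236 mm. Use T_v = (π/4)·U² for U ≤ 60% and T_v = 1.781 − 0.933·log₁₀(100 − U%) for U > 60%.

Drainage path length: H_d = H = 7.4 m (single drainage).
U = S(t)/S_ult = 236/278 = 0.8489.
U > 60%: T_v = 1.781 − 0.933·log₁₀(100 − 84.892) = 0.6808.
t = T_v·H_d²/c_v = 0.6808×7.4²/7.1 = 5.251 years.

t ≈ 5.25 years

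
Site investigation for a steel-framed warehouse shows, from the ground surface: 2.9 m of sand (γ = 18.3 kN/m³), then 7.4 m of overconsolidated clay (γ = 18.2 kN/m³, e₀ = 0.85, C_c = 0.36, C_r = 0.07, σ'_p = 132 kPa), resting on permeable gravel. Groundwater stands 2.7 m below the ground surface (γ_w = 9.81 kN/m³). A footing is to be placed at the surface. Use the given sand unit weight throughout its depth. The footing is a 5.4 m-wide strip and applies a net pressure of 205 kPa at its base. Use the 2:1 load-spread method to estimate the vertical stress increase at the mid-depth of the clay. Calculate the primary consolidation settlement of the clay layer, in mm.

Mid-depth of clay below the ground surface: z = 2.9 + 7.4/2 = 6.6 m.
Total vertical stress at mid-clay: σ_v = 18.3×2.9 + 18.2×3.7 = 120.41 kPa.
Pore pressure: u = 9.81×(6.6 − 2.7) = 38.259 kPa.
Initial effective stress: σ'_0 = σ_v − u = 120.41 − 38.259 = 82.151 kPa.
Stress increase at mid-clay by the 2:1 spreading method:
Δσ = qB/(B+z) = 205×5.4/(5.4+6.6) = 92.25 kPa
Final effective stress: σ'_f = 82.151 + 92.25 = 174.4 kPa.
σ'_f = 174.4 > σ'_p = 132 kPa, so the stress path crosses the preconsolidation pressure — recompression up to σ'_p, then virgin compression beyond:
S_c = H/(1+e₀)·[C_r·log₁₀(σ'_p/σ'_0) + C_c·log₁₀(σ'_f/σ'_p)]
    = 7.4/1.85 × [0.07×log₁₀(132/82.151) + 0.36×log₁₀(174.4/132)]
    = 4 × [0.014417 + 0.04355] = 0.2319 m

S_c ≈ 232 mm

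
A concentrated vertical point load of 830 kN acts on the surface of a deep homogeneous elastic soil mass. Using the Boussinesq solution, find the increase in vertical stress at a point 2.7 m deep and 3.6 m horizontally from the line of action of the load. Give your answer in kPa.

Boussinesq vertical stress below a point load on an elastic half-space:
Δσ_z = 3P/(2πz²) · [1 + (r/z)²]^(−5/2)
r/z = 3.6/2.7 = 1.3333; [1+(r/z)²]^(−5/2) = 0.07776.
Δσ_z = 3×830/(2π×2.7²) × 0.07776 = 54.362 × 0.07776 = 4.227 kPa

Δσ_z ≈ 4.23 kPa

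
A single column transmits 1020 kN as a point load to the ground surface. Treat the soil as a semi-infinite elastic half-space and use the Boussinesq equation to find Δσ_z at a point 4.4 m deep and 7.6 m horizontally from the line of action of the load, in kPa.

Boussinesq vertical stress below a point load on an elastic half-space:
Δσ_z = 3P/(2πz²) · [1 + (r/z)²]^(−5/2)
r/z = 7.6/4.4 = 1.7273; [1+(r/z)²]^(−5/2) = 0.031575.
Δσ_z = 3×1020/(2π×4.4²) × 0.031575 = 25.156 × 0.031575 = 0.7943 kPa

Δσ_z ≈ 0.794 kPa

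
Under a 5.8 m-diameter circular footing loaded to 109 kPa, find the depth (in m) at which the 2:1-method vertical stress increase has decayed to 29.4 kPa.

2:1 spreading — at depth z the loaded area has grown by z in each plan dimension:
qD²/(D+z)² = Δσ_z ⇒ z = D(√(q/Δσ_z) − 1) = 5.8×(√(109/29.4) − 1) = 5.368 m

z ≈ 5.37 m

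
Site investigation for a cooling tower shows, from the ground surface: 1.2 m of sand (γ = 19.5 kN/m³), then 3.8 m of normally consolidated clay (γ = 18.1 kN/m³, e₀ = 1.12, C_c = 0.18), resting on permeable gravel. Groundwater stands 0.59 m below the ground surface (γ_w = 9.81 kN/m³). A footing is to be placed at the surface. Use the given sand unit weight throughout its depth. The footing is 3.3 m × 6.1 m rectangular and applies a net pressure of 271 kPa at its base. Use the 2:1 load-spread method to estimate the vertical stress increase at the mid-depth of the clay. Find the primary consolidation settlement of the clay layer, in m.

Mid-depth of clay below the ground surface: z = 1.2 + 3.8/2 = 3.1 m.
Total vertical stress at mid-clay: σ_v = 19.5×1.2 + 18.1×1.9 = 57.79 kPa.
Pore pressure: u = 9.81×(3.1 − 0.59) = 24.623 kPa.
Initial effective stress: σ'_0 = σ_v − u = 57.79 − 24.623 = 33.167 kPa.
Stress increase at mid-clay by the 2:1 spreading method:
Δσ = qBL/((B+z)(L+z)) = 271×3.3×6.1/((3.3+3.1)(6.1+3.1)) = 92.65 kPa
Final effective stress: σ'_f = σ'_0 + Δσ = 33.167 + 92.65 = 125.82 kPa.
Normally consolidated clay, so the full stress increment lies on the virgin compression line:
S_c = C_c·H/(1+e₀)·log₁₀(σ'_f/σ'_0) = 0.18×3.8/(1+1.12)×log₁₀(125.82/33.167)
    = 0.32264 × 0.57904 = 0.1868 m

S_c ≈ 0.187 m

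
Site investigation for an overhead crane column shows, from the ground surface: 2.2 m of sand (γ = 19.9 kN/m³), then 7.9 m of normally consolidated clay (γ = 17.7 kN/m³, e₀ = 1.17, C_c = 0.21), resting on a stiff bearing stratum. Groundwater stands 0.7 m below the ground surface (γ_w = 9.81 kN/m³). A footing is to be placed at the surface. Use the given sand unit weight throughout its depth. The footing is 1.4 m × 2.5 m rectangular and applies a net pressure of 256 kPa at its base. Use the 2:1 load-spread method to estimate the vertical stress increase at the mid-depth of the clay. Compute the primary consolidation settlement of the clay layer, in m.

Mid-depth of clay below the ground surface: z = 2.2 + 7.9/2 = 6.15 m.
Total vertical stress at mid-clay: σ_v = 19.9×2.2 + 17.7×3.95 = 113.7 kPa.
Pore pressure: u = 9.81×(6.15 − 0.7) = 53.465 kPa.
Initial effective stress: σ'_0 = σ_v − u = 113.7 − 53.465 = 60.235 kPa.
Stress increase at mid-clay by the 2:1 spreading method:
Δσ = qBL/((B+z)(L+z)) = 256×1.4×2.5/((1.4+6.15)(2.5+6.15)) = 13.72 kPa
Final effective stress: σ'_f = σ'_0 + Δσ = 60.235 + 13.72 = 73.955 kPa.
Normally consolidated clay, so the full stress increment lies on the virgin compression line:
S_c = C_c·H/(1+e₀)·log₁₀(σ'_f/σ'_0) = 0.21×7.9/(1+1.17)×log₁₀(73.955/60.235)
    = 0.76452 × 0.089119 = 0.06813 m

S_c ≈ 0.0681 m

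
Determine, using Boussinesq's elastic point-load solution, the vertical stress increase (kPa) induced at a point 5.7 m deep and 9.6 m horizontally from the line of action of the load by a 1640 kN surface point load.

Δσ_z ≈ 0.836 kPa

Boussinesq vertical stress below a point load on an elastic half-space:
Δσ_z = 3P/(2πz²) · [1 + (r/z)²]^(−5/2)
r/z = 9.6/5.7 = 1.6842; [1+(r/z)²]^(−5/2) = 0.034685.
Δσ_z = 3×1640/(2π×5.7²) × 0.034685 = 24.101 × 0.034685 = 0.8359 kPa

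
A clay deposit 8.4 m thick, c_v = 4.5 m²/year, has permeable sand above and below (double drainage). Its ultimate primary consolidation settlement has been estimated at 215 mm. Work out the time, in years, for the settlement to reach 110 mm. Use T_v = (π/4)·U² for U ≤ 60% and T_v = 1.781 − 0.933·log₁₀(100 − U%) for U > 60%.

Drainage path length: H_d = H/2 = 4.2 m (double drainage).
U = S(t)/S_ult = 110/215 = 0.5116.
U ≤ 60%: T_v = (π/4)·U² = (π/4)×0.51163² = 0.20559.
t = T_v·H_d²/c_v = 0.20559×4.2²/4.5 = 0.8059 years.

t ≈ 0.806 years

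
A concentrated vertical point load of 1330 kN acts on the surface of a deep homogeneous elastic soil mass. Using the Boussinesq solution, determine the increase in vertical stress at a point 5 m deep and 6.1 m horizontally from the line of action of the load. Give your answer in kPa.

Δσ_z ≈ 2.6 kPa

Boussinesq vertical stress below a point load on an elastic half-space:
Δσ_z = 3P/(2πz²) · [1 + (r/z)²]^(−5/2)
r/z = 6.1/5 = 1.22; [1+(r/z)²]^(−5/2) = 0.10238.
Δσ_z = 3×1330/(2π×5²) × 0.10238 = 25.401 × 0.10238 = 2.601 kPa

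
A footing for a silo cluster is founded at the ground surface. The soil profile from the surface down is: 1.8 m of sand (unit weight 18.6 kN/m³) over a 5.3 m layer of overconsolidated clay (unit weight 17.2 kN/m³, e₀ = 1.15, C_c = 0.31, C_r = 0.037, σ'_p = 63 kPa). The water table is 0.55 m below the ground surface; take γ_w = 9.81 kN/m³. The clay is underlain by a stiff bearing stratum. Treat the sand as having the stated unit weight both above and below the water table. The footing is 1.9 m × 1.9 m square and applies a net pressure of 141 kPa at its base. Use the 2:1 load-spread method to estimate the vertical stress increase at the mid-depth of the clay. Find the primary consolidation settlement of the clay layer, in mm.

S_c ≈ 10.7 mm

Mid-depth of clay below the ground surface: z = 1.8 + 5.3/2 = 4.45 m.
Total vertical stress at mid-clay: σ_v = 18.6×1.8 + 17.2×2.65 = 79.06 kPa.
Pore pressure: u = 9.81×(4.45 − 0.55) = 38.259 kPa.
Initial effective stress: σ'_0 = σ_v − u = 79.06 − 38.259 = 40.801 kPa.
Stress increase at mid-clay by the 2:1 spreading method:
Δσ = qBL/((B+z)(L+z)) = 141×1.9×1.9/((1.9+4.45)(1.9+4.45)) = 12.623 kPa
Final effective stress: σ'_f = 40.801 + 12.623 = 53.424 kPa.
σ'_f = 53.424 ≤ σ'_p = 63 kPa, so the clay remains overconsolidated and only the recompression index applies:
S_c = C_r·H/(1+e₀)·log₁₀(σ'_f/σ'_0) = 0.037×5.3/2.15×log₁₀(53.424/40.801)
    = 0.091209 × 0.11707 = 0.01068 m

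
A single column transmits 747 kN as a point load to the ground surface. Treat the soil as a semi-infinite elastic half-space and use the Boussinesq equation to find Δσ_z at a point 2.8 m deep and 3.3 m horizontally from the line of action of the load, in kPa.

Boussinesq vertical stress below a point load on an elastic half-space:
Δσ_z = 3P/(2πz²) · [1 + (r/z)²]^(−5/2)
r/z = 3.3/2.8 = 1.1786; [1+(r/z)²]^(−5/2) = 0.11336.
Δσ_z = 3×747/(2π×2.8²) × 0.11336 = 45.493 × 0.11336 = 5.157 kPa

Δσ_z ≈ 5.16 kPa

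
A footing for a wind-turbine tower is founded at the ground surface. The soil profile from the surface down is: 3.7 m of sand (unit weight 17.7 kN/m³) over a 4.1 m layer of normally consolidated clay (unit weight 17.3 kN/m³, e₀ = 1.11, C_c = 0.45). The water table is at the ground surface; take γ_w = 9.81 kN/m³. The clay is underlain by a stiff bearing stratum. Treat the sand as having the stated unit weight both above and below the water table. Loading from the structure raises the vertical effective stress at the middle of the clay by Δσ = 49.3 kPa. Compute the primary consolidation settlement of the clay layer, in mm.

S_c ≈ 283 mm

Mid-depth of clay below the ground surface: z = 3.7 + 4.1/2 = 5.75 m.
Total vertical stress at mid-clay: σ_v = 17.7×3.7 + 17.3×2.05 = 100.95 kPa.
Pore pressure: u = 9.81×(5.75 − 0) = 56.408 kPa.
Initial effective stress: σ'_0 = σ_v − u = 100.95 − 56.408 = 44.542 kPa.
Final effective stress: σ'_f = σ'_0 + Δσ = 44.542 + 49.3 = 93.842 kPa.
Normally consolidated clay, so the full stress increment lies on the virgin compression line:
S_c = C_c·H/(1+e₀)·log₁₀(σ'_f/σ'_0) = 0.45×4.1/(1+1.11)×log₁₀(93.842/44.542)
    = 0.87441 × 0.32363 = 0.283 m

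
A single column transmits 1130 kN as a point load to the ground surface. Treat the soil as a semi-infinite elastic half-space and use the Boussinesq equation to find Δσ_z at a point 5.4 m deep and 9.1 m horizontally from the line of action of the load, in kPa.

Boussinesq vertical stress below a point load on an elastic half-space:
Δσ_z = 3P/(2πz²) · [1 + (r/z)²]^(−5/2)
r/z = 9.1/5.4 = 1.6852; [1+(r/z)²]^(−5/2) = 0.034611.
Δσ_z = 3×1130/(2π×5.4²) × 0.034611 = 18.503 × 0.034611 = 0.6404 kPa

Δσ_z ≈ 0.64 kPa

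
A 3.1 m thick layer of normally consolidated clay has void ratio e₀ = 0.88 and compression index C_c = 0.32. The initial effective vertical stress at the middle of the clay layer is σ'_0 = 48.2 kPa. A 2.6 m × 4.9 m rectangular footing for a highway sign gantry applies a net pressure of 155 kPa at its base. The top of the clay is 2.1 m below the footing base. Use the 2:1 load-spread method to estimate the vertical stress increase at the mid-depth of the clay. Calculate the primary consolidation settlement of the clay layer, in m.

Mid-depth of clay below the footing base: z = 2.1 + 3.1/2 = 3.65 m.
Stress increase at mid-clay by the 2:1 spreading method:
Δσ = qBL/((B+z)(L+z)) = 155×2.6×4.9/((2.6+3.65)(4.9+3.65)) = 36.953 kPa
Final effective stress: σ'_f = σ'_0 + Δσ = 48.2 + 36.953 = 85.153 kPa.
Normally consolidated clay, so the full stress increment lies on the virgin compression line:
S_c = C_c·H/(1+e₀)·log₁₀(σ'_f/σ'_0) = 0.32×3.1/(1+0.88)×log₁₀(85.153/48.2)
    = 0.52766 × 0.24715 = 0.1304 m

S_c ≈ 0.13 m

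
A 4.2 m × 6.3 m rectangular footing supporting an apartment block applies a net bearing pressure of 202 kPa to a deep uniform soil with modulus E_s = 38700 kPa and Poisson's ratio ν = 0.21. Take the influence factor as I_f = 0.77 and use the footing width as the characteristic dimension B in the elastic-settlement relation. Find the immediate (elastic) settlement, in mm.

S_e ≈ 16.1 mm

Immediate (elastic) settlement: S_e = q·B·(1−ν²)/E_s · I_f.
S_e = 202 × 4.2 × (1 − 0.21²) / 38700 × 0.77
    = 202 × 4.2 × 0.9559 / 38700 × 0.77
    = 0.01614 m = 16.14 mm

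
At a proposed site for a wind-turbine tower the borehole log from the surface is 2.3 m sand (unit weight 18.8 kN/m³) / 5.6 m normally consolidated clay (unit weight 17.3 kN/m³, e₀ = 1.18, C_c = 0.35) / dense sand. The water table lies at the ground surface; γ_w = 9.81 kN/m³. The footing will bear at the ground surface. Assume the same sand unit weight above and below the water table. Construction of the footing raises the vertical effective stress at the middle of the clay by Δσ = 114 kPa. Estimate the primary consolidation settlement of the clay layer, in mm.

S_c ≈ 515 mm

Mid-depth of clay below the ground surface: z = 2.3 + 5.6/2 = 5.1 m.
Total vertical stress at mid-clay: σ_v = 18.8×2.3 + 17.3×2.8 = 91.68 kPa.
Pore pressure: u = 9.81×(5.1 − 0) = 50.031 kPa.
Initial effective stress: σ'_0 = σ_v − u = 91.68 − 50.031 = 41.649 kPa.
Final effective stress: σ'_f = σ'_0 + Δσ = 41.649 + 114 = 155.65 kPa.
Normally consolidated clay, so the full stress increment lies on the virgin compression line:
S_c = C_c·H/(1+e₀)·log₁₀(σ'_f/σ'_0) = 0.35×5.6/(1+1.18)×log₁₀(155.65/41.649)
    = 0.89908 × 0.57254 = 0.5148 m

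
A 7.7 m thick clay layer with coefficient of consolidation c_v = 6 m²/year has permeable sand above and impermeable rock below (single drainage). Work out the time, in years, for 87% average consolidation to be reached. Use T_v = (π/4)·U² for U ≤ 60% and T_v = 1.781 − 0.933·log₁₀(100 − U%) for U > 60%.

Drainage path length: H_d = H = 7.7 m (single drainage).
U > 60%: T_v = 1.781 − 0.933·log₁₀(100 − 87) = 0.74169.
t = T_v·H_d²/c_v = 0.74169×7.7²/6 = 7.329 years.

t ≈ 7.33 years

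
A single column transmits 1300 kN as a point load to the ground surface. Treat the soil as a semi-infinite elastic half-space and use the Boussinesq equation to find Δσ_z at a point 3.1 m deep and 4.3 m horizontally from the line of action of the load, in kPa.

Boussinesq vertical stress below a point load on an elastic half-space:
Δσ_z = 3P/(2πz²) · [1 + (r/z)²]^(−5/2)
r/z = 4.3/3.1 = 1.3871; [1+(r/z)²]^(−5/2) = 0.068398.
Δσ_z = 3×1300/(2π×3.1²) × 0.068398 = 64.589 × 0.068398 = 4.418 kPa

Δσ_z ≈ 4.42 kPa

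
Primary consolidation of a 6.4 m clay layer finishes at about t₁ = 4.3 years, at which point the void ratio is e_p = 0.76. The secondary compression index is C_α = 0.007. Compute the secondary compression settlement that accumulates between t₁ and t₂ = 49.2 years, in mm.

Secondary compression: S_s = C_α·H/(1+e_p)·log₁₀(t₂/t₁)
S_s = 0.007×6.4/(1+0.76)×log₁₀(49.2/4.3)
    = 0.02545 × 1.058 = 0.02694 m

S_s ≈ 26.9 mm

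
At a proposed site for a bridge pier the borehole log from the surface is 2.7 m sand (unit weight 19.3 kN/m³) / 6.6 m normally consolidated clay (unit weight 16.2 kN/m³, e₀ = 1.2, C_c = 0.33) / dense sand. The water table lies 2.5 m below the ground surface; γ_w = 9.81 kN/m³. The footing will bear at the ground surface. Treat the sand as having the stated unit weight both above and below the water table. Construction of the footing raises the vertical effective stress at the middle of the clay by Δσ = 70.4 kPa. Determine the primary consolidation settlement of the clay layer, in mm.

Mid-depth of clay below the ground surface: z = 2.7 + 6.6/2 = 6 m.
Total vertical stress at mid-clay: σ_v = 19.3×2.7 + 16.2×3.3 = 105.57 kPa.
Pore pressure: u = 9.81×(6 − 2.5) = 34.335 kPa.
Initial effective stress: σ'_0 = σ_v − u = 105.57 − 34.335 = 71.235 kPa.
Final effective stress: σ'_f = σ'_0 + Δσ = 71.235 + 70.4 = 141.63 kPa.
Normally consolidated clay, so the full stress increment lies on the virgin compression line:
S_c = C_c·H/(1+e₀)·log₁₀(σ'_f/σ'_0) = 0.33×6.6/(1+1.2)×log₁₀(141.63/71.235)
    = 0.99 × 0.29846 = 0.2955 m

S_c ≈ 295 mm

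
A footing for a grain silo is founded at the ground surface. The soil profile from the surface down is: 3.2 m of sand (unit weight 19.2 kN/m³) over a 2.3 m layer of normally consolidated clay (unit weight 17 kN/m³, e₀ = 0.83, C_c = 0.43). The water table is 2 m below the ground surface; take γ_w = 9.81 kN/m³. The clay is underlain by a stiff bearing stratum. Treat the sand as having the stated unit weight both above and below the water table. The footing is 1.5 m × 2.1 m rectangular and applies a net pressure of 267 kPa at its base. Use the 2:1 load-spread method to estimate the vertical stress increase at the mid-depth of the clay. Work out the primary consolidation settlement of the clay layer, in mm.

Mid-depth of clay below the ground surface: z = 3.2 + 2.3/2 = 4.35 m.
Total vertical stress at mid-clay: σ_v = 19.2×3.2 + 17×1.15 = 80.99 kPa.
Pore pressure: u = 9.81×(4.35 − 2) = 23.054 kPa.
Initial effective stress: σ'_0 = σ_v − u = 80.99 − 23.054 = 57.936 kPa.
Stress increase at mid-clay by the 2:1 spreading method:
Δσ = qBL/((B+z)(L+z)) = 267×1.5×2.1/((1.5+4.35)(2.1+4.35)) = 22.29 kPa
Final effective stress: σ'_f = σ'_0 + Δσ = 57.936 + 22.29 = 80.226 kPa.
Normally consolidated clay, so the full stress increment lies on the virgin compression line:
S_c = C_c·H/(1+e₀)·log₁₀(σ'_f/σ'_0) = 0.43×2.3/(1+0.83)×log₁₀(80.226/57.936)
    = 0.54044 × 0.14137 = 0.0764 m

S_c ≈ 76.4 mm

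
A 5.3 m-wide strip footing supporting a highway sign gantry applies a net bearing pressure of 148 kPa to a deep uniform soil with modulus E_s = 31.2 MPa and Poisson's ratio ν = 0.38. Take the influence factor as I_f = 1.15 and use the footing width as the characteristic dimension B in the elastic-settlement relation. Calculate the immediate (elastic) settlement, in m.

Immediate (elastic) settlement: S_e = q·B·(1−ν²)/E_s · I_f.
E_s = 31.2 MPa = 31200 kPa.
S_e = 148 × 5.3 × (1 − 0.38²) / 31200 × 1.15
    = 148 × 5.3 × 0.8556 / 31200 × 1.15
    = 0.02474 m

S_e ≈ 0.0247 m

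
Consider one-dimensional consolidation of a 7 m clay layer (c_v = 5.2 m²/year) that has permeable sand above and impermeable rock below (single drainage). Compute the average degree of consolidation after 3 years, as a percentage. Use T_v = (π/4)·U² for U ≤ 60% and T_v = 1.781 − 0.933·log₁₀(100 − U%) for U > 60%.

Drainage path length: H_d = H = 7 m (single drainage).
T_v = c_v·t/H_d² = 5.2×3/7² = 0.31837.
T_v = 0.31837 corresponds to the U > 60% branch:
U = 1 − 10^((1.781 − T_v)/0.933)/100 = 0.6305

U ≈ 63 %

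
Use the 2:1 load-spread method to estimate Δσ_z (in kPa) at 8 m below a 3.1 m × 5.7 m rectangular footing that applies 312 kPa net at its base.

Δσ_z ≈ 36.3 kPa

By the 2:1 method the load spreads at 1 horizontal : 2 vertical, so at depth z the loaded area has grown by z in each plan dimension:
Δσ = qBL/((B+z)(L+z)) = 312×3.1×5.7/((3.1+8)(5.7+8)) = 36.253 kPa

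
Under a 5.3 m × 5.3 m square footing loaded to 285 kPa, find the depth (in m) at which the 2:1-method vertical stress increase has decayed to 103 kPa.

z ≈ 3.52 m

2:1 spreading — at depth z the loaded area has grown by z in each plan dimension:
qB²/(B+z)² = Δσ_z ⇒ z = B(√(q/Δσ_z) − 1) = 5.3×(√(285/103) − 1) = 3.516 m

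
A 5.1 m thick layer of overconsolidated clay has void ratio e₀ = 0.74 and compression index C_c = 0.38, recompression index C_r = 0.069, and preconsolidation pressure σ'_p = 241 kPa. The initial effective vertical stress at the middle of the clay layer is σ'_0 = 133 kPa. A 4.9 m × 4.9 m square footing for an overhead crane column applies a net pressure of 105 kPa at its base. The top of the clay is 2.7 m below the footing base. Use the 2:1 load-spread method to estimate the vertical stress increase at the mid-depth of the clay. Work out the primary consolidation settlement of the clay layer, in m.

Mid-depth of clay below the footing base: z = 2.7 + 5.1/2 = 5.25 m.
Stress increase at mid-clay by the 2:1 spreading method:
Δσ = qBL/((B+z)(L+z)) = 105×4.9×4.9/((4.9+5.25)(4.9+5.25)) = 24.471 kPa
Final effective stress: σ'_f = 133 + 24.471 = 157.47 kPa.
σ'_f = 157.47 ≤ σ'_p = 241 kPa, so the clay remains overconsolidated and only the recompression index applies:
S_c = C_r·H/(1+e₀)·log₁₀(σ'_f/σ'_0) = 0.069×5.1/1.74×log₁₀(157.47/133)
    = 0.20224 × 0.073346 = 0.01483 m

S_c ≈ 0.0148 m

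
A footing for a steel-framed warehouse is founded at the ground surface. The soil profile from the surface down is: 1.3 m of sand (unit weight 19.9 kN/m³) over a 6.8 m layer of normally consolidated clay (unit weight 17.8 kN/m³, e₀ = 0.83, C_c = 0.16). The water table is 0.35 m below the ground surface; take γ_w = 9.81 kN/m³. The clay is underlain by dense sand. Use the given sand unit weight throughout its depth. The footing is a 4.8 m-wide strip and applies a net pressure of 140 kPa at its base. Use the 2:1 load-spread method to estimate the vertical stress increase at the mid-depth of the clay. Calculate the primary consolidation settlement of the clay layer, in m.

S_c ≈ 0.248 m

Mid-depth of clay below the ground surface: z = 1.3 + 6.8/2 = 4.7 m.
Total vertical stress at mid-clay: σ_v = 19.9×1.3 + 17.8×3.4 = 86.39 kPa.
Pore pressure: u = 9.81×(4.7 − 0.35) = 42.673 kPa.
Initial effective stress: σ'_0 = σ_v − u = 86.39 − 42.673 = 43.717 kPa.
Stress increase at mid-clay by the 2:1 spreading method:
Δσ = qB/(B+z) = 140×4.8/(4.8+4.7) = 70.737 kPa
Final effective stress: σ'_f = σ'_0 + Δσ = 43.717 + 70.737 = 114.45 kPa.
Normally consolidated clay, so the full stress increment lies on the virgin compression line:
S_c = C_c·H/(1+e₀)·log₁₀(σ'_f/σ'_0) = 0.16×6.8/(1+0.83)×log₁₀(114.45/43.717)
    = 0.59454 × 0.41797 = 0.2485 m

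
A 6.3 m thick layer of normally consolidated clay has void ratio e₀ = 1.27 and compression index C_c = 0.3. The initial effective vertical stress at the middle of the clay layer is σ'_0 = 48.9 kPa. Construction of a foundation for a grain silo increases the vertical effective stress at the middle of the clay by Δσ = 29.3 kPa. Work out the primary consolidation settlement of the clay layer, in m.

Final effective stress: σ'_f = σ'_0 + Δσ = 48.9 + 29.3 = 78.2 kPa.
Normally consolidated clay, so the full stress increment lies on the virgin compression line:
S_c = C_c·H/(1+e₀)·log₁₀(σ'_f/σ'_0) = 0.3×6.3/(1+1.27)×log₁₀(78.2/48.9)
    = 0.8326 × 0.2039 = 0.1698 m

S_c ≈ 0.17 m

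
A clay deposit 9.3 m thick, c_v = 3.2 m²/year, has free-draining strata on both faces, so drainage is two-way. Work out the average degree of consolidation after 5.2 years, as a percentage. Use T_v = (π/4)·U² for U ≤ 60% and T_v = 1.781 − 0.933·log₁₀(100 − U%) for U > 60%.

U ≈ 87.9 %

Drainage path length: H_d = H/2 = 4.65 m (double drainage).
T_v = c_v·t/H_d² = 3.2×5.2/4.65² = 0.76957.
T_v = 0.76957 corresponds to the U > 60% branch:
U = 1 − 10^((1.781 − T_v)/0.933)/100 = 0.8786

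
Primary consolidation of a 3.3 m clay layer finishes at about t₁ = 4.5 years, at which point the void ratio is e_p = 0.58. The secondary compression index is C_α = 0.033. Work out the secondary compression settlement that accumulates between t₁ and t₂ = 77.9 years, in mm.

S_s ≈ 85.4 mm

Secondary compression: S_s = C_α·H/(1+e_p)·log₁₀(t₂/t₁)
S_s = 0.033×3.3/(1+0.58)×log₁₀(77.9/4.5)
    = 0.06892 × 1.238 = 0.08535 m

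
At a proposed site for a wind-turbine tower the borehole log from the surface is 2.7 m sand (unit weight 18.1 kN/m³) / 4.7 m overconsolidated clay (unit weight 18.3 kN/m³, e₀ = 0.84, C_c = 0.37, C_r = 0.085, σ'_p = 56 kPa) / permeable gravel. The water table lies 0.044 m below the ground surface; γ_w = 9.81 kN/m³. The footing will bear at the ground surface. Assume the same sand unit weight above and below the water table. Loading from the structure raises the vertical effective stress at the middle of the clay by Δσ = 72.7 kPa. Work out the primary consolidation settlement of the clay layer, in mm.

Mid-depth of clay below the ground surface: z = 2.7 + 4.7/2 = 5.05 m.
Total vertical stress at mid-clay: σ_v = 18.1×2.7 + 18.3×2.35 = 91.875 kPa.
Pore pressure: u = 9.81×(5.05 − 0.044) = 49.109 kPa.
Initial effective stress: σ'_0 = σ_v − u = 91.875 − 49.109 = 42.766 kPa.
Final effective stress: σ'_f = 42.766 + 72.7 = 115.47 kPa.
σ'_f = 115.47 > σ'_p = 56 kPa, so the stress path crosses the preconsolidation pressure — recompression up to σ'_p, then virgin compression beyond:
S_c = H/(1+e₀)·[C_r·log₁₀(σ'_p/σ'_0) + C_c·log₁₀(σ'_f/σ'_p)]
    = 4.7/1.84 × [0.085×log₁₀(56/42.766) + 0.37×log₁₀(115.47/56)]
    = 2.5543 × [0.0099526 + 0.11628] = 0.3224 m

S_c ≈ 322 mm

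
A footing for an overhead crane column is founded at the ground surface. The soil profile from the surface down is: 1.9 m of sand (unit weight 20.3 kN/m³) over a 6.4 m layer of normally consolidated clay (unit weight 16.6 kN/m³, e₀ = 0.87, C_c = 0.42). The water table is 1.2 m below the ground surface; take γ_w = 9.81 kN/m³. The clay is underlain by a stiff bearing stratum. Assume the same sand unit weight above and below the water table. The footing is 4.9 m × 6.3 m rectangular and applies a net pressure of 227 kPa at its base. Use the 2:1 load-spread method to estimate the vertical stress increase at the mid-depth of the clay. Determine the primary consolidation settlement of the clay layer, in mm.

Mid-depth of clay below the ground surface: z = 1.9 + 6.4/2 = 5.1 m.
Total vertical stress at mid-clay: σ_v = 20.3×1.9 + 16.6×3.2 = 91.69 kPa.
Pore pressure: u = 9.81×(5.1 − 1.2) = 38.259 kPa.
Initial effective stress: σ'_0 = σ_v − u = 91.69 − 38.259 = 53.431 kPa.
Stress increase at mid-clay by the 2:1 spreading method:
Δσ = qBL/((B+z)(L+z)) = 227×4.9×6.3/((4.9+5.1)(6.3+5.1)) = 61.469 kPa
Final effective stress: σ'_f = σ'_0 + Δσ = 53.431 + 61.469 = 114.9 kPa.
Normally consolidated clay, so the full stress increment lies on the virgin compression line:
S_c = C_c·H/(1+e₀)·log₁₀(σ'_f/σ'_0) = 0.42×6.4/(1+0.87)×log₁₀(114.9/53.431)
    = 1.4374 × 0.33253 = 0.478 m

S_c ≈ 478 mm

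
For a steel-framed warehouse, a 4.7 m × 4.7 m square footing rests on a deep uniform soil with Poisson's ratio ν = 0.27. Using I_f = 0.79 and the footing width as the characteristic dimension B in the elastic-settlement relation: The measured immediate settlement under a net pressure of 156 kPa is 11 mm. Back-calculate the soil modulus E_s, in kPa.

S_e = q·B·(1−ν²)/E_s · I_f  ⇒  E_s = q·B·(1−ν²)·I_f / S_e.
E_s = 156 × 4.7 × 0.9271 × 0.79 / 0.011 = 48820 kPa

E_s ≈ 48800 kPa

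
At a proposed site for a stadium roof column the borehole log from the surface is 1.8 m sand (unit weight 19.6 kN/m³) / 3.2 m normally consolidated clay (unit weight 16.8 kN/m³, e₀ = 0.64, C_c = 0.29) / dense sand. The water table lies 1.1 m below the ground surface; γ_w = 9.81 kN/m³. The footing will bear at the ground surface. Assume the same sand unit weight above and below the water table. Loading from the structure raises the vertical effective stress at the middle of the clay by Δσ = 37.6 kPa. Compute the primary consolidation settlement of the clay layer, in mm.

Mid-depth of clay below the ground surface: z = 1.8 + 3.2/2 = 3.4 m.
Total vertical stress at mid-clay: σ_v = 19.6×1.8 + 16.8×1.6 = 62.16 kPa.
Pore pressure: u = 9.81×(3.4 − 1.1) = 22.563 kPa.
Initial effective stress: σ'_0 = σ_v − u = 62.16 − 22.563 = 39.597 kPa.
Final effective stress: σ'_f = σ'_0 + Δσ = 39.597 + 37.6 = 77.197 kPa.
Normally consolidated clay, so the full stress increment lies on the virgin compression line:
S_c = C_c·H/(1+e₀)·log₁₀(σ'_f/σ'_0) = 0.29×3.2/(1+0.64)×log₁₀(77.197/39.597)
    = 0.56585 × 0.28994 = 0.1641 m

S_c ≈ 164 mm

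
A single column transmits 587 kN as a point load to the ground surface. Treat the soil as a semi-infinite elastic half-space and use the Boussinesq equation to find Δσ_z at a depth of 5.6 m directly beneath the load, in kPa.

Boussinesq vertical stress below a point load on an elastic half-space:
Δσ_z = 3P/(2πz²) · [1 + (r/z)²]^(−5/2)
r/z = 0/5.6 = 0; [1+(r/z)²]^(−5/2) = 1.
Δσ_z = 3×587/(2π×5.6²) × 1 = 8.9372 × 1 = 8.937 kPa

Δσ_z ≈ 8.94 kPa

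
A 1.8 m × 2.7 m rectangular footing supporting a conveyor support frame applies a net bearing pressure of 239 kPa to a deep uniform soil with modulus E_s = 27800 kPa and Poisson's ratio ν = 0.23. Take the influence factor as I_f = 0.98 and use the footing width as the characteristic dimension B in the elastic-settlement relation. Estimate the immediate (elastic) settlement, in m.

S_e ≈ 0.0144 m

Immediate (elastic) settlement: S_e = q·B·(1−ν²)/E_s · I_f.
S_e = 239 × 1.8 × (1 − 0.23²) / 27800 × 0.98
    = 239 × 1.8 × 0.9471 / 27800 × 0.98
    = 0.01436 m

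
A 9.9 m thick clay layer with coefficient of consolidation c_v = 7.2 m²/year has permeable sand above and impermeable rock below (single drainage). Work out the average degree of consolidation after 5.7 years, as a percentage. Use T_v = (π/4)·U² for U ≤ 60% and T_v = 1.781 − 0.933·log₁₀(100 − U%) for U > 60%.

Drainage path length: H_d = H = 9.9 m (single drainage).
T_v = c_v·t/H_d² = 7.2×5.7/9.9² = 0.41873.
T_v = 0.41873 corresponds to the U > 60% branch:
U = 1 − 10^((1.781 − T_v)/0.933)/100 = 0.7115

U ≈ 71.2 %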